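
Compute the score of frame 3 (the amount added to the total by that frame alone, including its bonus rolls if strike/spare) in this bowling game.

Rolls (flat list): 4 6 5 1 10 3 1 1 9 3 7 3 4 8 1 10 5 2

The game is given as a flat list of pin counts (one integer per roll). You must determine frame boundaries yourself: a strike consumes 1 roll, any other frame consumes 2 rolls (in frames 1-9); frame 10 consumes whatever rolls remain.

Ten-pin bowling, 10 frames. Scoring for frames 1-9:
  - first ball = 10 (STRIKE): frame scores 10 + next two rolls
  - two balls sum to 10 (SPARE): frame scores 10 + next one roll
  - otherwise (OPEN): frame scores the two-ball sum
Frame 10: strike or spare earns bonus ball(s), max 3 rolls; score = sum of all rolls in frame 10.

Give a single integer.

Frame 1: SPARE (4+6=10). 10 + next roll (5) = 15. Cumulative: 15
Frame 2: OPEN (5+1=6). Cumulative: 21
Frame 3: STRIKE. 10 + next two rolls (3+1) = 14. Cumulative: 35
Frame 4: OPEN (3+1=4). Cumulative: 39
Frame 5: SPARE (1+9=10). 10 + next roll (3) = 13. Cumulative: 52

Answer: 14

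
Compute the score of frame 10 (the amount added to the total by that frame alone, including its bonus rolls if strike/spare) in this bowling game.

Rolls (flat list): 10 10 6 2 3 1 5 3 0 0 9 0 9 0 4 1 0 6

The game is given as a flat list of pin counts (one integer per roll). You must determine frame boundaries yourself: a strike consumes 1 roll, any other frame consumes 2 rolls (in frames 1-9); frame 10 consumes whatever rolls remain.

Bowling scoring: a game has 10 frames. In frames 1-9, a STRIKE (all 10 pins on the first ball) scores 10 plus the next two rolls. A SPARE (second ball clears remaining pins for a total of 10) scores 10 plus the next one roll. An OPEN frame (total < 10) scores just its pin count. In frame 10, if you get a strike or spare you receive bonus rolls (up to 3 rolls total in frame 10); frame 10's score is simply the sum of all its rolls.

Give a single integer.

Frame 1: STRIKE. 10 + next two rolls (10+6) = 26. Cumulative: 26
Frame 2: STRIKE. 10 + next two rolls (6+2) = 18. Cumulative: 44
Frame 3: OPEN (6+2=8). Cumulative: 52
Frame 4: OPEN (3+1=4). Cumulative: 56
Frame 5: OPEN (5+3=8). Cumulative: 64
Frame 6: OPEN (0+0=0). Cumulative: 64
Frame 7: OPEN (9+0=9). Cumulative: 73
Frame 8: OPEN (9+0=9). Cumulative: 82
Frame 9: OPEN (4+1=5). Cumulative: 87
Frame 10: OPEN. Sum of all frame-10 rolls (0+6) = 6. Cumulative: 93

Answer: 6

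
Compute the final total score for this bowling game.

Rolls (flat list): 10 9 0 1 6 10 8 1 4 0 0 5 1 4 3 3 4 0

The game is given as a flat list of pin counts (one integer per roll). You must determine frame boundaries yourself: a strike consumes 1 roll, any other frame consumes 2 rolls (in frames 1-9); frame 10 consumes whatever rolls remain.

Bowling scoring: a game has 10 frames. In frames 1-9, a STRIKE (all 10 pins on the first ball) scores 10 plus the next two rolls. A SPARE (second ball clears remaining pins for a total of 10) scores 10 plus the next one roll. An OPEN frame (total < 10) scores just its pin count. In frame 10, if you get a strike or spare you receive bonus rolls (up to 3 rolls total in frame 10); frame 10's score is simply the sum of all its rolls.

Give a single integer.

Frame 1: STRIKE. 10 + next two rolls (9+0) = 19. Cumulative: 19
Frame 2: OPEN (9+0=9). Cumulative: 28
Frame 3: OPEN (1+6=7). Cumulative: 35
Frame 4: STRIKE. 10 + next two rolls (8+1) = 19. Cumulative: 54
Frame 5: OPEN (8+1=9). Cumulative: 63
Frame 6: OPEN (4+0=4). Cumulative: 67
Frame 7: OPEN (0+5=5). Cumulative: 72
Frame 8: OPEN (1+4=5). Cumulative: 77
Frame 9: OPEN (3+3=6). Cumulative: 83
Frame 10: OPEN. Sum of all frame-10 rolls (4+0) = 4. Cumulative: 87

Answer: 87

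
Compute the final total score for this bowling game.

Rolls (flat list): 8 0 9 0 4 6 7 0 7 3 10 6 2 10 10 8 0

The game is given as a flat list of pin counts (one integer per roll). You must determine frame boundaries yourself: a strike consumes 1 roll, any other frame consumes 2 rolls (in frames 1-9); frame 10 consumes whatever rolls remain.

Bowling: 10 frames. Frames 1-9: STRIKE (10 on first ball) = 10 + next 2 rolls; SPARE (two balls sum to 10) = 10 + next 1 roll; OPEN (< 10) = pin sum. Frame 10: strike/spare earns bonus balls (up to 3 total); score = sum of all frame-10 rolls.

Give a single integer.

Answer: 141

Derivation:
Frame 1: OPEN (8+0=8). Cumulative: 8
Frame 2: OPEN (9+0=9). Cumulative: 17
Frame 3: SPARE (4+6=10). 10 + next roll (7) = 17. Cumulative: 34
Frame 4: OPEN (7+0=7). Cumulative: 41
Frame 5: SPARE (7+3=10). 10 + next roll (10) = 20. Cumulative: 61
Frame 6: STRIKE. 10 + next two rolls (6+2) = 18. Cumulative: 79
Frame 7: OPEN (6+2=8). Cumulative: 87
Frame 8: STRIKE. 10 + next two rolls (10+8) = 28. Cumulative: 115
Frame 9: STRIKE. 10 + next two rolls (8+0) = 18. Cumulative: 133
Frame 10: OPEN. Sum of all frame-10 rolls (8+0) = 8. Cumulative: 141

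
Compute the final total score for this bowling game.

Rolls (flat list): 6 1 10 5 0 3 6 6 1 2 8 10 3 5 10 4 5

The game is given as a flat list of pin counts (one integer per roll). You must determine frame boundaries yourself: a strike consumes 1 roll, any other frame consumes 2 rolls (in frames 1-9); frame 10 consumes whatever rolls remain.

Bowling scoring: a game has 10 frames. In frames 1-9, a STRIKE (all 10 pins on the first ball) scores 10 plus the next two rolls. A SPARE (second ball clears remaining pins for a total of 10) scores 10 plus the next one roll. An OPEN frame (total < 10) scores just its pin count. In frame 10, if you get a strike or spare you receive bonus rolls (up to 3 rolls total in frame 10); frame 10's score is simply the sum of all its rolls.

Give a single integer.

Frame 1: OPEN (6+1=7). Cumulative: 7
Frame 2: STRIKE. 10 + next two rolls (5+0) = 15. Cumulative: 22
Frame 3: OPEN (5+0=5). Cumulative: 27
Frame 4: OPEN (3+6=9). Cumulative: 36
Frame 5: OPEN (6+1=7). Cumulative: 43
Frame 6: SPARE (2+8=10). 10 + next roll (10) = 20. Cumulative: 63
Frame 7: STRIKE. 10 + next two rolls (3+5) = 18. Cumulative: 81
Frame 8: OPEN (3+5=8). Cumulative: 89
Frame 9: STRIKE. 10 + next two rolls (4+5) = 19. Cumulative: 108
Frame 10: OPEN. Sum of all frame-10 rolls (4+5) = 9. Cumulative: 117

Answer: 117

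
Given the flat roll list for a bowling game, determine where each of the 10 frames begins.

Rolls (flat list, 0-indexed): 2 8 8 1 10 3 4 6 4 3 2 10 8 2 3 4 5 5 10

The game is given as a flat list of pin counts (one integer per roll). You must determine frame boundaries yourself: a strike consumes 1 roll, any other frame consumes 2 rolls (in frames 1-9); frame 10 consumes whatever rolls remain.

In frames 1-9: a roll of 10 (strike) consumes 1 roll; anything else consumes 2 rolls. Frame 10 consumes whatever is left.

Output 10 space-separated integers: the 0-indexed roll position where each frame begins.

Answer: 0 2 4 5 7 9 11 12 14 16

Derivation:
Frame 1 starts at roll index 0: rolls=2,8 (sum=10), consumes 2 rolls
Frame 2 starts at roll index 2: rolls=8,1 (sum=9), consumes 2 rolls
Frame 3 starts at roll index 4: roll=10 (strike), consumes 1 roll
Frame 4 starts at roll index 5: rolls=3,4 (sum=7), consumes 2 rolls
Frame 5 starts at roll index 7: rolls=6,4 (sum=10), consumes 2 rolls
Frame 6 starts at roll index 9: rolls=3,2 (sum=5), consumes 2 rolls
Frame 7 starts at roll index 11: roll=10 (strike), consumes 1 roll
Frame 8 starts at roll index 12: rolls=8,2 (sum=10), consumes 2 rolls
Frame 9 starts at roll index 14: rolls=3,4 (sum=7), consumes 2 rolls
Frame 10 starts at roll index 16: 3 remaining rolls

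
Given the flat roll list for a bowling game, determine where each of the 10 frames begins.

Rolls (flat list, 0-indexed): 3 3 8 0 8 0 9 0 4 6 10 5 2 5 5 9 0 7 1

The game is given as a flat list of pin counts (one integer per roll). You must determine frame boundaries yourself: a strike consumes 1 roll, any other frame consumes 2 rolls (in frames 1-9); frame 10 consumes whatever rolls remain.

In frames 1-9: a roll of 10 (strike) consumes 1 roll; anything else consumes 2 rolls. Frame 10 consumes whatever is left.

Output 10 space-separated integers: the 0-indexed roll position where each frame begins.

Answer: 0 2 4 6 8 10 11 13 15 17

Derivation:
Frame 1 starts at roll index 0: rolls=3,3 (sum=6), consumes 2 rolls
Frame 2 starts at roll index 2: rolls=8,0 (sum=8), consumes 2 rolls
Frame 3 starts at roll index 4: rolls=8,0 (sum=8), consumes 2 rolls
Frame 4 starts at roll index 6: rolls=9,0 (sum=9), consumes 2 rolls
Frame 5 starts at roll index 8: rolls=4,6 (sum=10), consumes 2 rolls
Frame 6 starts at roll index 10: roll=10 (strike), consumes 1 roll
Frame 7 starts at roll index 11: rolls=5,2 (sum=7), consumes 2 rolls
Frame 8 starts at roll index 13: rolls=5,5 (sum=10), consumes 2 rolls
Frame 9 starts at roll index 15: rolls=9,0 (sum=9), consumes 2 rolls
Frame 10 starts at roll index 17: 2 remaining rolls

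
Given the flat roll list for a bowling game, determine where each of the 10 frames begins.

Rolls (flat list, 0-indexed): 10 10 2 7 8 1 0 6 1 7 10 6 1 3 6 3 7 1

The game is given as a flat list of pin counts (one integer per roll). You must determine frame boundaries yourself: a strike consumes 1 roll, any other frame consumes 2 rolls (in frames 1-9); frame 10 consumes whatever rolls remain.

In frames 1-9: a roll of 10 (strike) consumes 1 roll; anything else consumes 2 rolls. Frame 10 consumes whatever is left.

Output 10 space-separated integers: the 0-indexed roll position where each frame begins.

Answer: 0 1 2 4 6 8 10 11 13 15

Derivation:
Frame 1 starts at roll index 0: roll=10 (strike), consumes 1 roll
Frame 2 starts at roll index 1: roll=10 (strike), consumes 1 roll
Frame 3 starts at roll index 2: rolls=2,7 (sum=9), consumes 2 rolls
Frame 4 starts at roll index 4: rolls=8,1 (sum=9), consumes 2 rolls
Frame 5 starts at roll index 6: rolls=0,6 (sum=6), consumes 2 rolls
Frame 6 starts at roll index 8: rolls=1,7 (sum=8), consumes 2 rolls
Frame 7 starts at roll index 10: roll=10 (strike), consumes 1 roll
Frame 8 starts at roll index 11: rolls=6,1 (sum=7), consumes 2 rolls
Frame 9 starts at roll index 13: rolls=3,6 (sum=9), consumes 2 rolls
Frame 10 starts at roll index 15: 3 remaining rolls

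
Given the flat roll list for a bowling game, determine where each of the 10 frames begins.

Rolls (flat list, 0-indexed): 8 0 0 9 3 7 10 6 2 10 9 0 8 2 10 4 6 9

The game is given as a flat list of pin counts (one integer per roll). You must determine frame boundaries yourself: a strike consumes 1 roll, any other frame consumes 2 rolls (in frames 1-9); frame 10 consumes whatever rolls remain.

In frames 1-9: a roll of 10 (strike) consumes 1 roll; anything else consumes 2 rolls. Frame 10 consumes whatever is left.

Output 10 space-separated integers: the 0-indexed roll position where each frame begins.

Answer: 0 2 4 6 7 9 10 12 14 15

Derivation:
Frame 1 starts at roll index 0: rolls=8,0 (sum=8), consumes 2 rolls
Frame 2 starts at roll index 2: rolls=0,9 (sum=9), consumes 2 rolls
Frame 3 starts at roll index 4: rolls=3,7 (sum=10), consumes 2 rolls
Frame 4 starts at roll index 6: roll=10 (strike), consumes 1 roll
Frame 5 starts at roll index 7: rolls=6,2 (sum=8), consumes 2 rolls
Frame 6 starts at roll index 9: roll=10 (strike), consumes 1 roll
Frame 7 starts at roll index 10: rolls=9,0 (sum=9), consumes 2 rolls
Frame 8 starts at roll index 12: rolls=8,2 (sum=10), consumes 2 rolls
Frame 9 starts at roll index 14: roll=10 (strike), consumes 1 roll
Frame 10 starts at roll index 15: 3 remaining rolls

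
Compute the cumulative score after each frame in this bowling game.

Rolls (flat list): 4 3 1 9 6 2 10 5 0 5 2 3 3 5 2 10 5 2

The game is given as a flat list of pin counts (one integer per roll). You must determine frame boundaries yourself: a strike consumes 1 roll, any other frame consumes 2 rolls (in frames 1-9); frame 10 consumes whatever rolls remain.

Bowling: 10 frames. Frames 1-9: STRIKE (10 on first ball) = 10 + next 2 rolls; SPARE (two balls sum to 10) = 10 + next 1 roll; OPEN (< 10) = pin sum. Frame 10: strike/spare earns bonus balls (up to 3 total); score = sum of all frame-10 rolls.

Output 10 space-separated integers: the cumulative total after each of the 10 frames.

Frame 1: OPEN (4+3=7). Cumulative: 7
Frame 2: SPARE (1+9=10). 10 + next roll (6) = 16. Cumulative: 23
Frame 3: OPEN (6+2=8). Cumulative: 31
Frame 4: STRIKE. 10 + next two rolls (5+0) = 15. Cumulative: 46
Frame 5: OPEN (5+0=5). Cumulative: 51
Frame 6: OPEN (5+2=7). Cumulative: 58
Frame 7: OPEN (3+3=6). Cumulative: 64
Frame 8: OPEN (5+2=7). Cumulative: 71
Frame 9: STRIKE. 10 + next two rolls (5+2) = 17. Cumulative: 88
Frame 10: OPEN. Sum of all frame-10 rolls (5+2) = 7. Cumulative: 95

Answer: 7 23 31 46 51 58 64 71 88 95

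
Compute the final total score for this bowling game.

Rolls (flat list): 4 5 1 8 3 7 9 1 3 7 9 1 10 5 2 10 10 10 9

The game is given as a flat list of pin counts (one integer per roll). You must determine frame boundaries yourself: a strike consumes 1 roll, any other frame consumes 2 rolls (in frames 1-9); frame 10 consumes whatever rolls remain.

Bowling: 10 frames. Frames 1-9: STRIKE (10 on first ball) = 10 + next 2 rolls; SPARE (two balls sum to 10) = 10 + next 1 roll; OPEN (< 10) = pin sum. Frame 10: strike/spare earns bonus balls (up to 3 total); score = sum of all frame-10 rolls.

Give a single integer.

Frame 1: OPEN (4+5=9). Cumulative: 9
Frame 2: OPEN (1+8=9). Cumulative: 18
Frame 3: SPARE (3+7=10). 10 + next roll (9) = 19. Cumulative: 37
Frame 4: SPARE (9+1=10). 10 + next roll (3) = 13. Cumulative: 50
Frame 5: SPARE (3+7=10). 10 + next roll (9) = 19. Cumulative: 69
Frame 6: SPARE (9+1=10). 10 + next roll (10) = 20. Cumulative: 89
Frame 7: STRIKE. 10 + next two rolls (5+2) = 17. Cumulative: 106
Frame 8: OPEN (5+2=7). Cumulative: 113
Frame 9: STRIKE. 10 + next two rolls (10+10) = 30. Cumulative: 143
Frame 10: STRIKE. Sum of all frame-10 rolls (10+10+9) = 29. Cumulative: 172

Answer: 172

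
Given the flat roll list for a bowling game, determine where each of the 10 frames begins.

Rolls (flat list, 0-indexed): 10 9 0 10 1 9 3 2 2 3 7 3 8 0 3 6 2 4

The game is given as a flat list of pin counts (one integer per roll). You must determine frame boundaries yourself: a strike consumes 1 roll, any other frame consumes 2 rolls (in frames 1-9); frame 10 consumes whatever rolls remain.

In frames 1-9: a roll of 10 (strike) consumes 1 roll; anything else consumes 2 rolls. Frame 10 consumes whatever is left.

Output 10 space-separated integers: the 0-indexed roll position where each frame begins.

Frame 1 starts at roll index 0: roll=10 (strike), consumes 1 roll
Frame 2 starts at roll index 1: rolls=9,0 (sum=9), consumes 2 rolls
Frame 3 starts at roll index 3: roll=10 (strike), consumes 1 roll
Frame 4 starts at roll index 4: rolls=1,9 (sum=10), consumes 2 rolls
Frame 5 starts at roll index 6: rolls=3,2 (sum=5), consumes 2 rolls
Frame 6 starts at roll index 8: rolls=2,3 (sum=5), consumes 2 rolls
Frame 7 starts at roll index 10: rolls=7,3 (sum=10), consumes 2 rolls
Frame 8 starts at roll index 12: rolls=8,0 (sum=8), consumes 2 rolls
Frame 9 starts at roll index 14: rolls=3,6 (sum=9), consumes 2 rolls
Frame 10 starts at roll index 16: 2 remaining rolls

Answer: 0 1 3 4 6 8 10 12 14 16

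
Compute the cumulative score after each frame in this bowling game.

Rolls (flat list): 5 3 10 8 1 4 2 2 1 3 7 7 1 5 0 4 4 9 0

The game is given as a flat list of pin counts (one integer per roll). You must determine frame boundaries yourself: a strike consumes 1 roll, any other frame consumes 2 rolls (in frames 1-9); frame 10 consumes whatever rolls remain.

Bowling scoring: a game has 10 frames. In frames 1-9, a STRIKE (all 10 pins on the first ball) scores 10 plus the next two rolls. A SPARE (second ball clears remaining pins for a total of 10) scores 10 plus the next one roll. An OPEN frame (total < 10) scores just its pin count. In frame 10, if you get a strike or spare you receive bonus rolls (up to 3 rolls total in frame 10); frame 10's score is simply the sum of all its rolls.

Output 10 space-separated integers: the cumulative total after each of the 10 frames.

Answer: 8 27 36 42 45 62 70 75 83 92

Derivation:
Frame 1: OPEN (5+3=8). Cumulative: 8
Frame 2: STRIKE. 10 + next two rolls (8+1) = 19. Cumulative: 27
Frame 3: OPEN (8+1=9). Cumulative: 36
Frame 4: OPEN (4+2=6). Cumulative: 42
Frame 5: OPEN (2+1=3). Cumulative: 45
Frame 6: SPARE (3+7=10). 10 + next roll (7) = 17. Cumulative: 62
Frame 7: OPEN (7+1=8). Cumulative: 70
Frame 8: OPEN (5+0=5). Cumulative: 75
Frame 9: OPEN (4+4=8). Cumulative: 83
Frame 10: OPEN. Sum of all frame-10 rolls (9+0) = 9. Cumulative: 92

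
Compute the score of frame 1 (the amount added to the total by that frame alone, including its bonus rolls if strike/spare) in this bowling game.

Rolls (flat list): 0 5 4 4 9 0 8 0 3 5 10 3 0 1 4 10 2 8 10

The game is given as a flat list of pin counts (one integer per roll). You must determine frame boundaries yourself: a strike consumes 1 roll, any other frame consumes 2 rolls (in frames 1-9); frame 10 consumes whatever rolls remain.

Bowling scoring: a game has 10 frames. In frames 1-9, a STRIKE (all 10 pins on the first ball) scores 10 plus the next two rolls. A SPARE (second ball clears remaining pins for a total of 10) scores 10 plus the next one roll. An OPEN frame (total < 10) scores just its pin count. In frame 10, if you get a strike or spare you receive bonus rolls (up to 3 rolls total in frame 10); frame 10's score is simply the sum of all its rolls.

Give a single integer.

Answer: 5

Derivation:
Frame 1: OPEN (0+5=5). Cumulative: 5
Frame 2: OPEN (4+4=8). Cumulative: 13
Frame 3: OPEN (9+0=9). Cumulative: 22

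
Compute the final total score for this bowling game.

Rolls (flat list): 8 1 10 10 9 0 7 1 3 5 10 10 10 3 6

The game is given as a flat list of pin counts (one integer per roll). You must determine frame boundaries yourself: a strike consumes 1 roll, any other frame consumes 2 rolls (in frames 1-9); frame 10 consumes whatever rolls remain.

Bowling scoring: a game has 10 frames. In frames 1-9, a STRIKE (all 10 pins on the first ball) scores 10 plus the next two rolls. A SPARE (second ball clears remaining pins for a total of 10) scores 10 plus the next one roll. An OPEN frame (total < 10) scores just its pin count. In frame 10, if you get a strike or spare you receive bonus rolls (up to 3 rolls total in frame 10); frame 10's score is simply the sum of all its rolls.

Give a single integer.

Answer: 163

Derivation:
Frame 1: OPEN (8+1=9). Cumulative: 9
Frame 2: STRIKE. 10 + next two rolls (10+9) = 29. Cumulative: 38
Frame 3: STRIKE. 10 + next two rolls (9+0) = 19. Cumulative: 57
Frame 4: OPEN (9+0=9). Cumulative: 66
Frame 5: OPEN (7+1=8). Cumulative: 74
Frame 6: OPEN (3+5=8). Cumulative: 82
Frame 7: STRIKE. 10 + next two rolls (10+10) = 30. Cumulative: 112
Frame 8: STRIKE. 10 + next two rolls (10+3) = 23. Cumulative: 135
Frame 9: STRIKE. 10 + next two rolls (3+6) = 19. Cumulative: 154
Frame 10: OPEN. Sum of all frame-10 rolls (3+6) = 9. Cumulative: 163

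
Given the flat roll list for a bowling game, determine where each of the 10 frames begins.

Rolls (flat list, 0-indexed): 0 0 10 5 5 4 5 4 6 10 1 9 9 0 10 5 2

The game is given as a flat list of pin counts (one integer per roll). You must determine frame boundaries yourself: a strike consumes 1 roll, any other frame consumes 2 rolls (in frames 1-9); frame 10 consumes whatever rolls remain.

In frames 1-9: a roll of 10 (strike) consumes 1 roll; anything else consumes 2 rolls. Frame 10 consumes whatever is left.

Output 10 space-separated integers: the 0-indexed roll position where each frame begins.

Frame 1 starts at roll index 0: rolls=0,0 (sum=0), consumes 2 rolls
Frame 2 starts at roll index 2: roll=10 (strike), consumes 1 roll
Frame 3 starts at roll index 3: rolls=5,5 (sum=10), consumes 2 rolls
Frame 4 starts at roll index 5: rolls=4,5 (sum=9), consumes 2 rolls
Frame 5 starts at roll index 7: rolls=4,6 (sum=10), consumes 2 rolls
Frame 6 starts at roll index 9: roll=10 (strike), consumes 1 roll
Frame 7 starts at roll index 10: rolls=1,9 (sum=10), consumes 2 rolls
Frame 8 starts at roll index 12: rolls=9,0 (sum=9), consumes 2 rolls
Frame 9 starts at roll index 14: roll=10 (strike), consumes 1 roll
Frame 10 starts at roll index 15: 2 remaining rolls

Answer: 0 2 3 5 7 9 10 12 14 15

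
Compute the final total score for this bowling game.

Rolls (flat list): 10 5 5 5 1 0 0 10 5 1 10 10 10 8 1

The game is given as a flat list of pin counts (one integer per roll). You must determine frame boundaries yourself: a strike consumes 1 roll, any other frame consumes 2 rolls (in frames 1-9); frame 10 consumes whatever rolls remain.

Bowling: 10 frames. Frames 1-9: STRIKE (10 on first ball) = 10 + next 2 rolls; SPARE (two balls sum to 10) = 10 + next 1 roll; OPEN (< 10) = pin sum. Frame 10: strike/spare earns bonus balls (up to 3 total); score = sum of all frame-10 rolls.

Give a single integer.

Answer: 149

Derivation:
Frame 1: STRIKE. 10 + next two rolls (5+5) = 20. Cumulative: 20
Frame 2: SPARE (5+5=10). 10 + next roll (5) = 15. Cumulative: 35
Frame 3: OPEN (5+1=6). Cumulative: 41
Frame 4: OPEN (0+0=0). Cumulative: 41
Frame 5: STRIKE. 10 + next two rolls (5+1) = 16. Cumulative: 57
Frame 6: OPEN (5+1=6). Cumulative: 63
Frame 7: STRIKE. 10 + next two rolls (10+10) = 30. Cumulative: 93
Frame 8: STRIKE. 10 + next two rolls (10+8) = 28. Cumulative: 121
Frame 9: STRIKE. 10 + next two rolls (8+1) = 19. Cumulative: 140
Frame 10: OPEN. Sum of all frame-10 rolls (8+1) = 9. Cumulative: 149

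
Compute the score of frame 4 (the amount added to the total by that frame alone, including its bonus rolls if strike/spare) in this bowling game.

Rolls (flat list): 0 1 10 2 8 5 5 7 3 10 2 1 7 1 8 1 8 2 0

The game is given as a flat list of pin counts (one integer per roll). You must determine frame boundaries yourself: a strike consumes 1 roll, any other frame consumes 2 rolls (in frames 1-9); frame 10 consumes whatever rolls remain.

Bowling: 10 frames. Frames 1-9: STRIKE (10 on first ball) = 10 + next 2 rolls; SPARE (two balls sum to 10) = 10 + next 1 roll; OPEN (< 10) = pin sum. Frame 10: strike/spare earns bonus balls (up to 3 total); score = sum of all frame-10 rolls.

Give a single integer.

Answer: 17

Derivation:
Frame 1: OPEN (0+1=1). Cumulative: 1
Frame 2: STRIKE. 10 + next two rolls (2+8) = 20. Cumulative: 21
Frame 3: SPARE (2+8=10). 10 + next roll (5) = 15. Cumulative: 36
Frame 4: SPARE (5+5=10). 10 + next roll (7) = 17. Cumulative: 53
Frame 5: SPARE (7+3=10). 10 + next roll (10) = 20. Cumulative: 73
Frame 6: STRIKE. 10 + next two rolls (2+1) = 13. Cumulative: 86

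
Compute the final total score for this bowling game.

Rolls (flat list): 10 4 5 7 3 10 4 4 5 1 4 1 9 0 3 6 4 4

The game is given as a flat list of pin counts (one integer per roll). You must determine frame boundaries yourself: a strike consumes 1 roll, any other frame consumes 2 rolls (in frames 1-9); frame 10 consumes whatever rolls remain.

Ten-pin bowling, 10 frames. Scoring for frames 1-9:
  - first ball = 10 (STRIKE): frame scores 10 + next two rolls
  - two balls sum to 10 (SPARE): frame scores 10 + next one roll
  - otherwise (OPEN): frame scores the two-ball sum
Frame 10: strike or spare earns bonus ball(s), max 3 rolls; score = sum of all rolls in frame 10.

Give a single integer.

Frame 1: STRIKE. 10 + next two rolls (4+5) = 19. Cumulative: 19
Frame 2: OPEN (4+5=9). Cumulative: 28
Frame 3: SPARE (7+3=10). 10 + next roll (10) = 20. Cumulative: 48
Frame 4: STRIKE. 10 + next two rolls (4+4) = 18. Cumulative: 66
Frame 5: OPEN (4+4=8). Cumulative: 74
Frame 6: OPEN (5+1=6). Cumulative: 80
Frame 7: OPEN (4+1=5). Cumulative: 85
Frame 8: OPEN (9+0=9). Cumulative: 94
Frame 9: OPEN (3+6=9). Cumulative: 103
Frame 10: OPEN. Sum of all frame-10 rolls (4+4) = 8. Cumulative: 111

Answer: 111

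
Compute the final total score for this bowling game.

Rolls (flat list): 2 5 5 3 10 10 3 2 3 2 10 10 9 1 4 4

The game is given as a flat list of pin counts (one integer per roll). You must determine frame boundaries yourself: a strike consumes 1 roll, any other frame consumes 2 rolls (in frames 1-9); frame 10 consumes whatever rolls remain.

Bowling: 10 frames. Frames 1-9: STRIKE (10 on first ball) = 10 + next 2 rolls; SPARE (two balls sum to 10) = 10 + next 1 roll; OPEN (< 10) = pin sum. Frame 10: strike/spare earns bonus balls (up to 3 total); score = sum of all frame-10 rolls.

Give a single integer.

Frame 1: OPEN (2+5=7). Cumulative: 7
Frame 2: OPEN (5+3=8). Cumulative: 15
Frame 3: STRIKE. 10 + next two rolls (10+3) = 23. Cumulative: 38
Frame 4: STRIKE. 10 + next two rolls (3+2) = 15. Cumulative: 53
Frame 5: OPEN (3+2=5). Cumulative: 58
Frame 6: OPEN (3+2=5). Cumulative: 63
Frame 7: STRIKE. 10 + next two rolls (10+9) = 29. Cumulative: 92
Frame 8: STRIKE. 10 + next two rolls (9+1) = 20. Cumulative: 112
Frame 9: SPARE (9+1=10). 10 + next roll (4) = 14. Cumulative: 126
Frame 10: OPEN. Sum of all frame-10 rolls (4+4) = 8. Cumulative: 134

Answer: 134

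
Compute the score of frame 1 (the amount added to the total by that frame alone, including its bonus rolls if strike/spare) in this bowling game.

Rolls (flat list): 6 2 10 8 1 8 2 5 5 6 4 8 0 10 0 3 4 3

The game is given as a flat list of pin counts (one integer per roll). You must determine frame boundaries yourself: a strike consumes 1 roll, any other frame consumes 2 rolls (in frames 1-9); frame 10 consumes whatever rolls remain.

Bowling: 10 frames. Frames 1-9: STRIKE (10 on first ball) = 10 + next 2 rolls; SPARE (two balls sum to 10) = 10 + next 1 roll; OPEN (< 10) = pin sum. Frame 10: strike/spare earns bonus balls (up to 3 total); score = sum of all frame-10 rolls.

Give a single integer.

Frame 1: OPEN (6+2=8). Cumulative: 8
Frame 2: STRIKE. 10 + next two rolls (8+1) = 19. Cumulative: 27
Frame 3: OPEN (8+1=9). Cumulative: 36

Answer: 8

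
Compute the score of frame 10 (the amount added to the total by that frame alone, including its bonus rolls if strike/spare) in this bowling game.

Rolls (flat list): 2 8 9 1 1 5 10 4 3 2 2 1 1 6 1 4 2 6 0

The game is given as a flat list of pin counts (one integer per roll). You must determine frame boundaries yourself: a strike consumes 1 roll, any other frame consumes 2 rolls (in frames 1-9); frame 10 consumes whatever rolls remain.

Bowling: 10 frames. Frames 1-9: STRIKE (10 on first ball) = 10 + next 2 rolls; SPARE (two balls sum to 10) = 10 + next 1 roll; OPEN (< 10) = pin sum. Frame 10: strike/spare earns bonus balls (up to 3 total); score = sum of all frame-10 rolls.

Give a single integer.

Frame 1: SPARE (2+8=10). 10 + next roll (9) = 19. Cumulative: 19
Frame 2: SPARE (9+1=10). 10 + next roll (1) = 11. Cumulative: 30
Frame 3: OPEN (1+5=6). Cumulative: 36
Frame 4: STRIKE. 10 + next two rolls (4+3) = 17. Cumulative: 53
Frame 5: OPEN (4+3=7). Cumulative: 60
Frame 6: OPEN (2+2=4). Cumulative: 64
Frame 7: OPEN (1+1=2). Cumulative: 66
Frame 8: OPEN (6+1=7). Cumulative: 73
Frame 9: OPEN (4+2=6). Cumulative: 79
Frame 10: OPEN. Sum of all frame-10 rolls (6+0) = 6. Cumulative: 85

Answer: 6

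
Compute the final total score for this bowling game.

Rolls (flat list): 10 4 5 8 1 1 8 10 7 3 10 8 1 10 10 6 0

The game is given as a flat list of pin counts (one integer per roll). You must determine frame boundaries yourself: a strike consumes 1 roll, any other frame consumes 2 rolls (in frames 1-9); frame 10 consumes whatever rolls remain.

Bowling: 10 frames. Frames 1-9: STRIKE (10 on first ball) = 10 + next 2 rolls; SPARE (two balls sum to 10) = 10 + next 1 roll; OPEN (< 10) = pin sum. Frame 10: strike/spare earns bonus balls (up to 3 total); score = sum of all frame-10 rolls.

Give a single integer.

Frame 1: STRIKE. 10 + next two rolls (4+5) = 19. Cumulative: 19
Frame 2: OPEN (4+5=9). Cumulative: 28
Frame 3: OPEN (8+1=9). Cumulative: 37
Frame 4: OPEN (1+8=9). Cumulative: 46
Frame 5: STRIKE. 10 + next two rolls (7+3) = 20. Cumulative: 66
Frame 6: SPARE (7+3=10). 10 + next roll (10) = 20. Cumulative: 86
Frame 7: STRIKE. 10 + next two rolls (8+1) = 19. Cumulative: 105
Frame 8: OPEN (8+1=9). Cumulative: 114
Frame 9: STRIKE. 10 + next two rolls (10+6) = 26. Cumulative: 140
Frame 10: STRIKE. Sum of all frame-10 rolls (10+6+0) = 16. Cumulative: 156

Answer: 156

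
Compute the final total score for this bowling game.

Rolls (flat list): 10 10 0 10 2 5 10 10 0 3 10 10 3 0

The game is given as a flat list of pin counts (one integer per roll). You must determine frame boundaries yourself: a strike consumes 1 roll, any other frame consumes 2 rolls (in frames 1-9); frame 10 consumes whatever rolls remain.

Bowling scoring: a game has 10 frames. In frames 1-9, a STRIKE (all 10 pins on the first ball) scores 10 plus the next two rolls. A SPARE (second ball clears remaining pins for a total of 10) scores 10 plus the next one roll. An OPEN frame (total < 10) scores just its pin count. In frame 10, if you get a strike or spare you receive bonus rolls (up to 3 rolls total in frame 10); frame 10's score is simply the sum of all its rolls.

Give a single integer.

Answer: 134

Derivation:
Frame 1: STRIKE. 10 + next two rolls (10+0) = 20. Cumulative: 20
Frame 2: STRIKE. 10 + next two rolls (0+10) = 20. Cumulative: 40
Frame 3: SPARE (0+10=10). 10 + next roll (2) = 12. Cumulative: 52
Frame 4: OPEN (2+5=7). Cumulative: 59
Frame 5: STRIKE. 10 + next two rolls (10+0) = 20. Cumulative: 79
Frame 6: STRIKE. 10 + next two rolls (0+3) = 13. Cumulative: 92
Frame 7: OPEN (0+3=3). Cumulative: 95
Frame 8: STRIKE. 10 + next two rolls (10+3) = 23. Cumulative: 118
Frame 9: STRIKE. 10 + next two rolls (3+0) = 13. Cumulative: 131
Frame 10: OPEN. Sum of all frame-10 rolls (3+0) = 3. Cumulative: 134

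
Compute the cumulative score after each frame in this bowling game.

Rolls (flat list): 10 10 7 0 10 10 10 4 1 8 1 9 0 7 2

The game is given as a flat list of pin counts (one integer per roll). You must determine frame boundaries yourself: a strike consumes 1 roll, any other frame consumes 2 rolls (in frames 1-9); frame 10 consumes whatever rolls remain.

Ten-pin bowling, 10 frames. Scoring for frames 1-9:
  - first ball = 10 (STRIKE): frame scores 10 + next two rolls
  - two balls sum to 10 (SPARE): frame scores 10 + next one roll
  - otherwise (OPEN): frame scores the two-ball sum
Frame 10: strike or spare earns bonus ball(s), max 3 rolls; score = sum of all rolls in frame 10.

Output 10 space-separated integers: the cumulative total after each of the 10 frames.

Frame 1: STRIKE. 10 + next two rolls (10+7) = 27. Cumulative: 27
Frame 2: STRIKE. 10 + next two rolls (7+0) = 17. Cumulative: 44
Frame 3: OPEN (7+0=7). Cumulative: 51
Frame 4: STRIKE. 10 + next two rolls (10+10) = 30. Cumulative: 81
Frame 5: STRIKE. 10 + next two rolls (10+4) = 24. Cumulative: 105
Frame 6: STRIKE. 10 + next two rolls (4+1) = 15. Cumulative: 120
Frame 7: OPEN (4+1=5). Cumulative: 125
Frame 8: OPEN (8+1=9). Cumulative: 134
Frame 9: OPEN (9+0=9). Cumulative: 143
Frame 10: OPEN. Sum of all frame-10 rolls (7+2) = 9. Cumulative: 152

Answer: 27 44 51 81 105 120 125 134 143 152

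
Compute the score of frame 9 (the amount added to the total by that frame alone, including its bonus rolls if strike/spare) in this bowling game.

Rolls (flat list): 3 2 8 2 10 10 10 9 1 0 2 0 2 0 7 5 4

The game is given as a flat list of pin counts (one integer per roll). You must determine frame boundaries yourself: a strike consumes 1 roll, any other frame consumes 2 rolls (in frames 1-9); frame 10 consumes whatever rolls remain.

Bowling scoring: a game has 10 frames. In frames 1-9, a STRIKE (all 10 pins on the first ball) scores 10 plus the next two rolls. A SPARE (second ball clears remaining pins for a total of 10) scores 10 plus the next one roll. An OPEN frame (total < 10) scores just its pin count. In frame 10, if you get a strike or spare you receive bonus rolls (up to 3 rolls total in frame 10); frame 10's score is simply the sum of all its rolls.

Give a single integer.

Frame 1: OPEN (3+2=5). Cumulative: 5
Frame 2: SPARE (8+2=10). 10 + next roll (10) = 20. Cumulative: 25
Frame 3: STRIKE. 10 + next two rolls (10+10) = 30. Cumulative: 55
Frame 4: STRIKE. 10 + next two rolls (10+9) = 29. Cumulative: 84
Frame 5: STRIKE. 10 + next two rolls (9+1) = 20. Cumulative: 104
Frame 6: SPARE (9+1=10). 10 + next roll (0) = 10. Cumulative: 114
Frame 7: OPEN (0+2=2). Cumulative: 116
Frame 8: OPEN (0+2=2). Cumulative: 118
Frame 9: OPEN (0+7=7). Cumulative: 125
Frame 10: OPEN. Sum of all frame-10 rolls (5+4) = 9. Cumulative: 134

Answer: 7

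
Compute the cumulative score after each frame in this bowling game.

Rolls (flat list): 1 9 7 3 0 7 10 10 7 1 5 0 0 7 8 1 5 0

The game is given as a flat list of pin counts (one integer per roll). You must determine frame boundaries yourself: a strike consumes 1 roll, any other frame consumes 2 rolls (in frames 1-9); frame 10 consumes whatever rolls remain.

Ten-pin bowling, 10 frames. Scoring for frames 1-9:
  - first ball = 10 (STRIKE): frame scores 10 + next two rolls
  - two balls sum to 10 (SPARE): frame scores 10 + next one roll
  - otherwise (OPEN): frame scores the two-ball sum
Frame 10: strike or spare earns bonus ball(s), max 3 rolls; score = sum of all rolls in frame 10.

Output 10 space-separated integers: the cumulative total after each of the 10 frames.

Answer: 17 27 34 61 79 87 92 99 108 113

Derivation:
Frame 1: SPARE (1+9=10). 10 + next roll (7) = 17. Cumulative: 17
Frame 2: SPARE (7+3=10). 10 + next roll (0) = 10. Cumulative: 27
Frame 3: OPEN (0+7=7). Cumulative: 34
Frame 4: STRIKE. 10 + next two rolls (10+7) = 27. Cumulative: 61
Frame 5: STRIKE. 10 + next two rolls (7+1) = 18. Cumulative: 79
Frame 6: OPEN (7+1=8). Cumulative: 87
Frame 7: OPEN (5+0=5). Cumulative: 92
Frame 8: OPEN (0+7=7). Cumulative: 99
Frame 9: OPEN (8+1=9). Cumulative: 108
Frame 10: OPEN. Sum of all frame-10 rolls (5+0) = 5. Cumulative: 113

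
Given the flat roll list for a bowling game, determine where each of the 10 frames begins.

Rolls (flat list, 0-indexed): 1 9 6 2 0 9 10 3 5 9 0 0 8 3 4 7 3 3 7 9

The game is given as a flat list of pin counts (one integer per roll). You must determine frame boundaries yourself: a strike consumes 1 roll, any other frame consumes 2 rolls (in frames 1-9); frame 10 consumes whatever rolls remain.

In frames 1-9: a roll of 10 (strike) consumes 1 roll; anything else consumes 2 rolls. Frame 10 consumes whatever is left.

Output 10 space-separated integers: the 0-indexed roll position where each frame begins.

Answer: 0 2 4 6 7 9 11 13 15 17

Derivation:
Frame 1 starts at roll index 0: rolls=1,9 (sum=10), consumes 2 rolls
Frame 2 starts at roll index 2: rolls=6,2 (sum=8), consumes 2 rolls
Frame 3 starts at roll index 4: rolls=0,9 (sum=9), consumes 2 rolls
Frame 4 starts at roll index 6: roll=10 (strike), consumes 1 roll
Frame 5 starts at roll index 7: rolls=3,5 (sum=8), consumes 2 rolls
Frame 6 starts at roll index 9: rolls=9,0 (sum=9), consumes 2 rolls
Frame 7 starts at roll index 11: rolls=0,8 (sum=8), consumes 2 rolls
Frame 8 starts at roll index 13: rolls=3,4 (sum=7), consumes 2 rolls
Frame 9 starts at roll index 15: rolls=7,3 (sum=10), consumes 2 rolls
Frame 10 starts at roll index 17: 3 remaining rolls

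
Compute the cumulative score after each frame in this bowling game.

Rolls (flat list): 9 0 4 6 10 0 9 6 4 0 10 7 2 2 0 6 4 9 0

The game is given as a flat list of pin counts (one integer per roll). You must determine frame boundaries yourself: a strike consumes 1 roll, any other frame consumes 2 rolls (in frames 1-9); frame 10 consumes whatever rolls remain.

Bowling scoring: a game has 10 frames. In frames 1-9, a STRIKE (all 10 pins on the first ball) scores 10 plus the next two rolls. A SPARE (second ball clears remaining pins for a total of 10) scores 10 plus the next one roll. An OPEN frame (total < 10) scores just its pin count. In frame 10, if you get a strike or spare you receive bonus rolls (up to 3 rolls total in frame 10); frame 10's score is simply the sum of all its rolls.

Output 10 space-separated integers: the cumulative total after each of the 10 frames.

Answer: 9 29 48 57 67 84 93 95 114 123

Derivation:
Frame 1: OPEN (9+0=9). Cumulative: 9
Frame 2: SPARE (4+6=10). 10 + next roll (10) = 20. Cumulative: 29
Frame 3: STRIKE. 10 + next two rolls (0+9) = 19. Cumulative: 48
Frame 4: OPEN (0+9=9). Cumulative: 57
Frame 5: SPARE (6+4=10). 10 + next roll (0) = 10. Cumulative: 67
Frame 6: SPARE (0+10=10). 10 + next roll (7) = 17. Cumulative: 84
Frame 7: OPEN (7+2=9). Cumulative: 93
Frame 8: OPEN (2+0=2). Cumulative: 95
Frame 9: SPARE (6+4=10). 10 + next roll (9) = 19. Cumulative: 114
Frame 10: OPEN. Sum of all frame-10 rolls (9+0) = 9. Cumulative: 123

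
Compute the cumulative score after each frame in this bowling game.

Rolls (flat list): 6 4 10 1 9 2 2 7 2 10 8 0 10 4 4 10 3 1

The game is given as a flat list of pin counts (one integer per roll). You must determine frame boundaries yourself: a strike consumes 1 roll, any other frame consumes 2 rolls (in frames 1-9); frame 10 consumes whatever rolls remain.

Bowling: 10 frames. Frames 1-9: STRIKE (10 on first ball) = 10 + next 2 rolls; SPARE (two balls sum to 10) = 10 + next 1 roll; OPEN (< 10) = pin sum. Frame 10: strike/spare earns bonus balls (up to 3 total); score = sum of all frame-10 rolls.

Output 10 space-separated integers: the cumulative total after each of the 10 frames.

Frame 1: SPARE (6+4=10). 10 + next roll (10) = 20. Cumulative: 20
Frame 2: STRIKE. 10 + next two rolls (1+9) = 20. Cumulative: 40
Frame 3: SPARE (1+9=10). 10 + next roll (2) = 12. Cumulative: 52
Frame 4: OPEN (2+2=4). Cumulative: 56
Frame 5: OPEN (7+2=9). Cumulative: 65
Frame 6: STRIKE. 10 + next two rolls (8+0) = 18. Cumulative: 83
Frame 7: OPEN (8+0=8). Cumulative: 91
Frame 8: STRIKE. 10 + next two rolls (4+4) = 18. Cumulative: 109
Frame 9: OPEN (4+4=8). Cumulative: 117
Frame 10: STRIKE. Sum of all frame-10 rolls (10+3+1) = 14. Cumulative: 131

Answer: 20 40 52 56 65 83 91 109 117 131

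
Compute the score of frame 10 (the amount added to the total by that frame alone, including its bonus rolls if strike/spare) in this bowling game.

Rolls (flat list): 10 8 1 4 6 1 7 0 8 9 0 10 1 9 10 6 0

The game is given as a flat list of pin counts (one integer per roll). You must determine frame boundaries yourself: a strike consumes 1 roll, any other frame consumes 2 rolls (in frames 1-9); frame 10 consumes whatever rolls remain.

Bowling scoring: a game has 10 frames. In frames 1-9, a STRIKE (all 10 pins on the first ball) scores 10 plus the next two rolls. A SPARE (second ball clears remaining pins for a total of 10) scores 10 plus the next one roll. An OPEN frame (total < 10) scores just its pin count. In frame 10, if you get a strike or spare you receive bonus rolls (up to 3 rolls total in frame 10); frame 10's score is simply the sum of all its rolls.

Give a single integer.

Answer: 6

Derivation:
Frame 1: STRIKE. 10 + next two rolls (8+1) = 19. Cumulative: 19
Frame 2: OPEN (8+1=9). Cumulative: 28
Frame 3: SPARE (4+6=10). 10 + next roll (1) = 11. Cumulative: 39
Frame 4: OPEN (1+7=8). Cumulative: 47
Frame 5: OPEN (0+8=8). Cumulative: 55
Frame 6: OPEN (9+0=9). Cumulative: 64
Frame 7: STRIKE. 10 + next two rolls (1+9) = 20. Cumulative: 84
Frame 8: SPARE (1+9=10). 10 + next roll (10) = 20. Cumulative: 104
Frame 9: STRIKE. 10 + next two rolls (6+0) = 16. Cumulative: 120
Frame 10: OPEN. Sum of all frame-10 rolls (6+0) = 6. Cumulative: 126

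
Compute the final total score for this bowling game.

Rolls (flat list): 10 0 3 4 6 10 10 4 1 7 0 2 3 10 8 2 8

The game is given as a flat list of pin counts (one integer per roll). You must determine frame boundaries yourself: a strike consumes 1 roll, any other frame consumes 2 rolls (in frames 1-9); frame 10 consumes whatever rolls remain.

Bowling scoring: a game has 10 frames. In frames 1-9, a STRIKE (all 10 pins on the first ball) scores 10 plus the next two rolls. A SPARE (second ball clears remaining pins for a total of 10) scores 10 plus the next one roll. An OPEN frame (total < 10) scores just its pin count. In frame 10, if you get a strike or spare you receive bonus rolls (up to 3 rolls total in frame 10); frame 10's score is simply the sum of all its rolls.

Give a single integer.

Answer: 130

Derivation:
Frame 1: STRIKE. 10 + next two rolls (0+3) = 13. Cumulative: 13
Frame 2: OPEN (0+3=3). Cumulative: 16
Frame 3: SPARE (4+6=10). 10 + next roll (10) = 20. Cumulative: 36
Frame 4: STRIKE. 10 + next two rolls (10+4) = 24. Cumulative: 60
Frame 5: STRIKE. 10 + next two rolls (4+1) = 15. Cumulative: 75
Frame 6: OPEN (4+1=5). Cumulative: 80
Frame 7: OPEN (7+0=7). Cumulative: 87
Frame 8: OPEN (2+3=5). Cumulative: 92
Frame 9: STRIKE. 10 + next two rolls (8+2) = 20. Cumulative: 112
Frame 10: SPARE. Sum of all frame-10 rolls (8+2+8) = 18. Cumulative: 130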